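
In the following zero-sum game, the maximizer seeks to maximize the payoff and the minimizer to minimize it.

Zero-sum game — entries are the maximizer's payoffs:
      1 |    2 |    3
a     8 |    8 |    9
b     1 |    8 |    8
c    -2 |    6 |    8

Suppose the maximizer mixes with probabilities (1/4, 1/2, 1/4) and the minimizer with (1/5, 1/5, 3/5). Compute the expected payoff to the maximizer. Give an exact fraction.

Against (1/5, 1/5, 3/5), each row's expected payoff is a: 43/5; b: 33/5; c: 28/5.
Taking the (1/4, 1/2, 1/4)-weighted average: (1/4)·(43/5) + (1/2)·(33/5) + (1/4)·(28/5) = 137/20.

137/20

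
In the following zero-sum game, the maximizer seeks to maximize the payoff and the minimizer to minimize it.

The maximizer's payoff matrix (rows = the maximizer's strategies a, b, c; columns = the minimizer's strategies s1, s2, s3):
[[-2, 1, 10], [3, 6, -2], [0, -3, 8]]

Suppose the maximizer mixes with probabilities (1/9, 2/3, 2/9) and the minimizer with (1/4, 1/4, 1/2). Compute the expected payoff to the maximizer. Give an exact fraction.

Against (1/4, 1/4, 1/2), each row's expected payoff is a: 19/4; b: 5/4; c: 13/4.
Taking the (1/9, 2/3, 2/9)-weighted average: (1/9)·(19/4) + (2/3)·(5/4) + (2/9)·(13/4) = 25/12.

25/12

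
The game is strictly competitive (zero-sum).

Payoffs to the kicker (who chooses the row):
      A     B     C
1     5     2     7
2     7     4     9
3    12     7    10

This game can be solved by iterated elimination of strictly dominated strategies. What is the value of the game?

Column A is strictly dominated by B for the goalkeeper (2<5, 4<7, 7<12); eliminate A.
Row 2 is strictly dominated by row 3 (7>4, 10>9); eliminate 2.
Column C is strictly dominated by B for the goalkeeper (2<7, 7<10); eliminate C.
Row 1 is strictly dominated by row 3 (7>2); eliminate 1.
Only (3, B) remains, with payoff 7.

7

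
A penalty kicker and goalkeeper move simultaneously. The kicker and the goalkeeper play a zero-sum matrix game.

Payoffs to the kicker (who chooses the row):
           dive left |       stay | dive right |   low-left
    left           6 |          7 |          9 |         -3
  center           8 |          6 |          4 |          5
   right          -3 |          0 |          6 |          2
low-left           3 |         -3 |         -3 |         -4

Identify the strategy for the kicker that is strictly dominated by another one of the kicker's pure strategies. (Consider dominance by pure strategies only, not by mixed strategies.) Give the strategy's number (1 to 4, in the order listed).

Compare low-left with left: 6 > 3, 7 > -3, 9 > -3, -3 > -4.
So left strictly dominates low-left for the kicker; low-left is strictly dominated.

4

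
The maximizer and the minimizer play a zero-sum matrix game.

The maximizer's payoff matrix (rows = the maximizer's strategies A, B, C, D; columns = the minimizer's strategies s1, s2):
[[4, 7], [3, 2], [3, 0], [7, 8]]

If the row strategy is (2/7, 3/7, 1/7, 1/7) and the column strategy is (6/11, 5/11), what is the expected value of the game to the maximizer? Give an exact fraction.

302/77

Against (6/11, 5/11), each row's expected payoff is A: 59/11; B: 28/11; C: 18/11; D: 82/11.
Taking the (2/7, 3/7, 1/7, 1/7)-weighted average: (2/7)·(59/11) + (3/7)·(28/11) + (1/7)·(18/11) + (1/7)·(82/11) = 302/77.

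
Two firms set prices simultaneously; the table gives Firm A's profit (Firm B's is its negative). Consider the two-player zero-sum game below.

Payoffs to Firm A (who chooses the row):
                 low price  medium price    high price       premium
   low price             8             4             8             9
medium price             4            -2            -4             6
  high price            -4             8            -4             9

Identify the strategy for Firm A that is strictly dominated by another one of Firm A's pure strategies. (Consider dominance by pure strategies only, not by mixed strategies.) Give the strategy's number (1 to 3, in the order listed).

Compare medium price with low price: 8 > 4, 4 > -2, 8 > -4, 9 > 6.
So low price strictly dominates medium price for Firm A; medium price is strictly dominated.

2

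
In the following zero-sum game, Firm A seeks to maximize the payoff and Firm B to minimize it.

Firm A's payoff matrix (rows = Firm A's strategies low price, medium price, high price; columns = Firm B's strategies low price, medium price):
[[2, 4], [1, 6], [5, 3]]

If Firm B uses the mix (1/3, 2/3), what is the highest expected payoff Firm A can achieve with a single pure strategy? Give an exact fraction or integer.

low price: (2)·(1/3) + (4)·(2/3) = 10/3.
medium price: (1)·(1/3) + (6)·(2/3) = 13/3.
high price: (5)·(1/3) + (3)·(2/3) = 11/3.
The best pure response is medium price with expected payoff 13/3.

13/3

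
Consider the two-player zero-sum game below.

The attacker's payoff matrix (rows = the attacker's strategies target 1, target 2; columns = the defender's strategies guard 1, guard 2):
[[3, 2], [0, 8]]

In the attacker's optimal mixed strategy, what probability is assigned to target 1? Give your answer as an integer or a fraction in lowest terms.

Row minima are 2 and 0, so the attacker's maximin is 2; column maxima are 3 and 8, so the defender's minimax is 3. These differ, so the equilibrium is in mixed strategies.
Let the attacker play target 1 with probability p. The defender is indifferent when 3p = 2p + 8(1−p), giving p = 8/9.

8/9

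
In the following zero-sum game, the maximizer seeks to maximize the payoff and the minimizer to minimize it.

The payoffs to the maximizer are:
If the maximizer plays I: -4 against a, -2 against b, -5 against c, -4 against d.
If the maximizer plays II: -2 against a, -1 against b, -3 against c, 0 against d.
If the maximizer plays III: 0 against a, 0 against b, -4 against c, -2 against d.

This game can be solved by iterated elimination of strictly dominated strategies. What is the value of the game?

Column a is strictly dominated by c for the minimizer (-5<-4, -3<-2, -4<0); eliminate a.
Column b is strictly dominated by c for the minimizer (-5<-2, -3<-1, -4<0); eliminate b.
Column d is strictly dominated by c for the minimizer (-5<-4, -3<0, -4<-2); eliminate d.
Row III is strictly dominated by row II (-3>-4); eliminate III.
Row I is strictly dominated by row II (-3>-5); eliminate I.
Only (II, c) remains, with payoff -3.

-3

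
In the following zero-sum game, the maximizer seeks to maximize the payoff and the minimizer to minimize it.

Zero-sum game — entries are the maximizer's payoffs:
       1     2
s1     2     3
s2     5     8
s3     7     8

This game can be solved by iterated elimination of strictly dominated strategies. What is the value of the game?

7

Row s1 is strictly dominated by row s2 (5>2, 8>3); eliminate s1.
Column 2 is strictly dominated by 1 for the minimizer (5<8, 7<8); eliminate 2.
Row s2 is strictly dominated by row s3 (7>5); eliminate s2.
Only (s3, 1) remains, with payoff 7.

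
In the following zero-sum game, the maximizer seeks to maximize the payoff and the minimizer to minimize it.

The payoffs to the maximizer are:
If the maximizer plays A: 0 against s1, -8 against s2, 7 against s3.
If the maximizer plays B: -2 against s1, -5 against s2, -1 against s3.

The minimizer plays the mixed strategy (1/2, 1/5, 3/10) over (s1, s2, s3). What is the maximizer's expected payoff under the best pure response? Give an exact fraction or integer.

1/2

A: (0)·(1/2) + (-8)·(1/5) + (7)·(3/10) = 1/2.
B: (-2)·(1/2) + (-5)·(1/5) + (-1)·(3/10) = -23/10.
The best pure response is A with expected payoff 1/2.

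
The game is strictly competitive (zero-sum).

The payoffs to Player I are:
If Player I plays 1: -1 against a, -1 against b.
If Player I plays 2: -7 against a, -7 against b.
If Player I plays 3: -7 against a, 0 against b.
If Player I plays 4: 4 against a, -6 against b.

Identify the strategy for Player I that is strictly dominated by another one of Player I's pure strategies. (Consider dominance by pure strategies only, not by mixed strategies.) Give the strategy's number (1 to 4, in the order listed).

2

Compare 2 with 1: -1 > -7, -1 > -7.
So 1 strictly dominates 2 for Player I; 2 is strictly dominated.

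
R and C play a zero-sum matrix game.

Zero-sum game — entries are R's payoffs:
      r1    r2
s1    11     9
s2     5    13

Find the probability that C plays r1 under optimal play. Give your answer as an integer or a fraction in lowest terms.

2/5

Row minima are 9 and 5, so R's maximin is 9; column maxima are 11 and 13, so C's minimax is 11. These differ, so the equilibrium is in mixed strategies.
Let C play r1 with probability q. R is indifferent when 11q + 9(1−q) = 5q + 13(1−q), giving q = 2/5.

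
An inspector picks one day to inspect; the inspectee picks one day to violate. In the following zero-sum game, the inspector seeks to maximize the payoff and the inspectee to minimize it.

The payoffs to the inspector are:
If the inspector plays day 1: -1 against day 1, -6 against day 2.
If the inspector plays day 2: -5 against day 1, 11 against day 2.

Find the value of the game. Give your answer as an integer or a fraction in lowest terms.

-41/21

Row minima are -6 and -5, so the inspector's maximin is -5; column maxima are -1 and 11, so the inspectee's minimax is -1. These differ, so the equilibrium is in mixed strategies.
Let the inspector play day 1 with probability p. The inspectee is indifferent when −p − 5(1−p) = −6p + 11(1−p), giving p = 16/21.
Let the inspectee play day 1 with probability q. The inspector is indifferent when −q − 6(1−q) = −5q + 11(1−q), giving q = 17/21.
The value is -1·(17/21) + (-6)·(4/21) = -41/21.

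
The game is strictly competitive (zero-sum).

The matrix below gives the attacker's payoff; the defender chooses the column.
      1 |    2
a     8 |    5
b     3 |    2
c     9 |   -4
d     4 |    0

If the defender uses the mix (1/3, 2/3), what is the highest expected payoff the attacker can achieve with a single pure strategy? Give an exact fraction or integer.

6

a: (8)·(1/3) + (5)·(2/3) = 6.
b: (3)·(1/3) + (2)·(2/3) = 7/3.
c: (9)·(1/3) + (-4)·(2/3) = 1/3.
d: (4)·(1/3) + (0)·(2/3) = 4/3.
The best pure response is a with expected payoff 6.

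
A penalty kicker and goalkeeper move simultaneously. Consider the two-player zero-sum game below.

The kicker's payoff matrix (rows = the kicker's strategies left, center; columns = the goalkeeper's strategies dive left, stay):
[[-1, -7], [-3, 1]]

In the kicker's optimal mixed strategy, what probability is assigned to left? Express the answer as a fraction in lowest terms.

Row minima are -7 and -3, so the kicker's maximin is -3; column maxima are -1 and 1, so the goalkeeper's minimax is -1. These differ, so the equilibrium is in mixed strategies.
Let the kicker play left with probability p. The goalkeeper is indifferent when −p − 3(1−p) = −7p + (1−p), giving p = 2/5.

2/5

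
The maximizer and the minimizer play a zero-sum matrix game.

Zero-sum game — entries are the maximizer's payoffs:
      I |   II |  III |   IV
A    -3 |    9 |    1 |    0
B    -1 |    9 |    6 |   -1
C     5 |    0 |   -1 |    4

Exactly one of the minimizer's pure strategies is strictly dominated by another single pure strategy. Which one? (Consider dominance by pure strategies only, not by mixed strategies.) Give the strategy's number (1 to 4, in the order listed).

2

The minimizer prefers columns that give the maximizer less. Compare II with III: 1 < 9, 6 < 9, -1 < 0.
So III strictly dominates II for the minimizer; II is strictly dominated.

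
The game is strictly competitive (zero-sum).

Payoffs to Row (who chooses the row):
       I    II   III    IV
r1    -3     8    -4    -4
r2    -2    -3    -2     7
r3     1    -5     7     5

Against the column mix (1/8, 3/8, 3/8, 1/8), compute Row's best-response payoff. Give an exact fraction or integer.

3/2

r1: (-3)·(1/8) + (8)·(3/8) + (-4)·(3/8) + (-4)·(1/8) = 5/8.
r2: (-2)·(1/8) + (-3)·(3/8) + (-2)·(3/8) + (7)·(1/8) = -5/4.
r3: (1)·(1/8) + (-5)·(3/8) + (7)·(3/8) + (5)·(1/8) = 3/2.
The best pure response is r3 with expected payoff 3/2.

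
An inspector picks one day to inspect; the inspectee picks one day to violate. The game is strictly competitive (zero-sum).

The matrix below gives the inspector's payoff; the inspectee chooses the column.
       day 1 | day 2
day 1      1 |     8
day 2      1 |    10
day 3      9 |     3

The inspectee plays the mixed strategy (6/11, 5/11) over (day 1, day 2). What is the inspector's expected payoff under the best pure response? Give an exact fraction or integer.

day 1: (1)·(6/11) + (8)·(5/11) = 46/11.
day 2: (1)·(6/11) + (10)·(5/11) = 56/11.
day 3: (9)·(6/11) + (3)·(5/11) = 69/11.
The best pure response is day 3 with expected payoff 69/11.

69/11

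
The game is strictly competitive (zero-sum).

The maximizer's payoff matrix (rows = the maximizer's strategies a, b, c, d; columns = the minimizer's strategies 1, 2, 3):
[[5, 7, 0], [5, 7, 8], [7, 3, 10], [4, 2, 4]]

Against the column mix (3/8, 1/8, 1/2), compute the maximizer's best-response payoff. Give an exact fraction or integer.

8

a: (5)·(3/8) + (7)·(1/8) + (0)·(1/2) = 11/4.
b: (5)·(3/8) + (7)·(1/8) + (8)·(1/2) = 27/4.
c: (7)·(3/8) + (3)·(1/8) + (10)·(1/2) = 8.
d: (4)·(3/8) + (2)·(1/8) + (4)·(1/2) = 15/4.
The best pure response is c with expected payoff 8.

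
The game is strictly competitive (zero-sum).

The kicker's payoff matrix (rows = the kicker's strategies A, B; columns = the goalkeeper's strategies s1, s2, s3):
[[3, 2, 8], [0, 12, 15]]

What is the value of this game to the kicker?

Column s3 is strictly dominated by s2 for the goalkeeper (it gives the kicker more in every row).
The remaining 2×2 game on (A, B) × (s1, s2) has no saddle point. Let the kicker play A with probability p; indifference gives 3p = 2p + 12(1−p), so p = 12/13.
Similarly the goalkeeper's optimal q on s1 is 10/13, and the value is 3·(10/13) + (2)·(3/13) = 36/13.

36/13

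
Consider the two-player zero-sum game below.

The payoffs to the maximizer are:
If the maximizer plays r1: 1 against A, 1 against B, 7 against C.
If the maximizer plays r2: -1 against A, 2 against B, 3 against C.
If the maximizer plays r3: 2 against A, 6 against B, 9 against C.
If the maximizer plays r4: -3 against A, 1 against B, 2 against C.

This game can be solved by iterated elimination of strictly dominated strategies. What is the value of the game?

Row r4 is strictly dominated by row r2 (-1>-3, 2>1, 3>2); eliminate r4.
Column C is strictly dominated by A for the minimizer (1<7, -1<3, 2<9); eliminate C.
Row r2 is strictly dominated by row r3 (2>-1, 6>2); eliminate r2.
Row r1 is strictly dominated by row r3 (2>1, 6>1); eliminate r1.
Column B is strictly dominated by A for the minimizer (2<6); eliminate B.
Only (r3, A) remains, with payoff 2.

2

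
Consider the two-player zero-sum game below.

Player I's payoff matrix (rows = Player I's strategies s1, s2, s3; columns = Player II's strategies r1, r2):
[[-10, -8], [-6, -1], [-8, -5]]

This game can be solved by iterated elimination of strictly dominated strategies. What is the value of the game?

-6

Row s3 is strictly dominated by row s2 (-6>-8, -1>-5); eliminate s3.
Row s1 is strictly dominated by row s2 (-6>-10, -1>-8); eliminate s1.
Column r2 is strictly dominated by r1 for Player II (-6<-1); eliminate r2.
Only (s2, r1) remains, with payoff -6.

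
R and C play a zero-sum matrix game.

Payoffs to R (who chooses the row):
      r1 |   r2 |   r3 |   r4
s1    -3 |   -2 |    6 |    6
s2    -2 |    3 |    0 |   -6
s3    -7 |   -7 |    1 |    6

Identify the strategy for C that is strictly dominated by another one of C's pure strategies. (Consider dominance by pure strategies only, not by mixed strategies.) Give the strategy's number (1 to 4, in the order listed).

C prefers columns that give R less. Compare r3 with r1: -3 < 6, -2 < 0, -7 < 1.
So r1 strictly dominates r3 for C; r3 is strictly dominated.

3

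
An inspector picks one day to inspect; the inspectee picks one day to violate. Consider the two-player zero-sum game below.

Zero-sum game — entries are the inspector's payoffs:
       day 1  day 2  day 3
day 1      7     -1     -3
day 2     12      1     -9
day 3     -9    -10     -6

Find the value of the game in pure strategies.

-3

Row minima: -3, -9, -10 → the inspector's maximin is -3.
Column maxima: 12, 1, -3 → the inspectee's minimax is -3.
They coincide at (day 1, day 3), so the value is -3.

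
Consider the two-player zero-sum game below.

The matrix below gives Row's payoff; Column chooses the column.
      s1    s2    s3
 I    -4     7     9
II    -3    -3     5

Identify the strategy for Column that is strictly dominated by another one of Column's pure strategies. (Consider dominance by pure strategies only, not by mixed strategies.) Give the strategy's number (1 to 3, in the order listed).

Column prefers columns that give Row less. Compare s3 with s1: -4 < 9, -3 < 5.
So s1 strictly dominates s3 for Column; s3 is strictly dominated.

3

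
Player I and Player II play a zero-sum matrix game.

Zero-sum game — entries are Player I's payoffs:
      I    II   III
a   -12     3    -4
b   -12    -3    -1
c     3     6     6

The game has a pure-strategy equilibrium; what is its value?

3

Row minima: -12, -12, 3 → Player I's maximin is 3.
Column maxima: 3, 6, 6 → Player II's minimax is 3.
They coincide at (c, I), so the value is 3.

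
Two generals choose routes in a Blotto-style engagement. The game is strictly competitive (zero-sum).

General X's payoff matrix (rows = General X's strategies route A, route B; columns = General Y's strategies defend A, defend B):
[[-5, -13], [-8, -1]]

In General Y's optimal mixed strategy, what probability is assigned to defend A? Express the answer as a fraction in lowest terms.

4/5

Row minima are -13 and -8, so General X's maximin is -8; column maxima are -5 and -1, so General Y's minimax is -5. These differ, so the equilibrium is in mixed strategies.
Let General Y play defend A with probability q. General X is indifferent when −5q − 13(1−q) = −8q − (1−q), giving q = 4/5.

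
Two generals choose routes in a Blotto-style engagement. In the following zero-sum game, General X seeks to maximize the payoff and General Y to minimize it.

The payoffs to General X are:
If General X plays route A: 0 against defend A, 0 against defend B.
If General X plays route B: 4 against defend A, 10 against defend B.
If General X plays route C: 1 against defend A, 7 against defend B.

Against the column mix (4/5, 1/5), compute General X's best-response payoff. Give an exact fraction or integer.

26/5

route A: (0)·(4/5) + (0)·(1/5) = 0.
route B: (4)·(4/5) + (10)·(1/5) = 26/5.
route C: (1)·(4/5) + (7)·(1/5) = 11/5.
The best pure response is route B with expected payoff 26/5.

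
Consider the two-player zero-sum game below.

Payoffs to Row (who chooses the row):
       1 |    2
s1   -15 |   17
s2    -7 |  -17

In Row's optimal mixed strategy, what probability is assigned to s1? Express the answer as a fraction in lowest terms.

Row minima are -15 and -17, so Row's maximin is -15; column maxima are -7 and 17, so Column's minimax is -7. These differ, so the equilibrium is in mixed strategies.
Let Row play s1 with probability p. Column is indifferent when −15p − 7(1−p) = 17p − 17(1−p), giving p = 5/21.

5/21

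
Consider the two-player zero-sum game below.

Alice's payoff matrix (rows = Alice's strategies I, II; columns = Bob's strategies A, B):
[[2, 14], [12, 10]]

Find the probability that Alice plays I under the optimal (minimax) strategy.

Row minima are 2 and 10, so Alice's maximin is 10; column maxima are 12 and 14, so Bob's minimax is 12. These differ, so the equilibrium is in mixed strategies.
Let Alice play I with probability p. Bob is indifferent when 2p + 12(1−p) = 14p + 10(1−p), giving p = 1/7.

1/7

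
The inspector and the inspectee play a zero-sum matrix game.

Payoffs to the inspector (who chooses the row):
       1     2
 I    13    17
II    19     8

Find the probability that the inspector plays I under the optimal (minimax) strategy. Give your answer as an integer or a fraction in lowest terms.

11/15

Row minima are 13 and 8, so the inspector's maximin is 13; column maxima are 19 and 17, so the inspectee's minimax is 17. These differ, so the equilibrium is in mixed strategies.
Let the inspector play I with probability p. The inspectee is indifferent when 13p + 19(1−p) = 17p + 8(1−p), giving p = 11/15.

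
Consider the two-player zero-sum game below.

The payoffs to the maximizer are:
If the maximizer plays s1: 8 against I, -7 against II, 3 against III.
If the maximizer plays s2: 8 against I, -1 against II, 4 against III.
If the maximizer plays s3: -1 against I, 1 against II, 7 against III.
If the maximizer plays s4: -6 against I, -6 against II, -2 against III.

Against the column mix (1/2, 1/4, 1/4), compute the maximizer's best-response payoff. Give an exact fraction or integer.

19/4

s1: (8)·(1/2) + (-7)·(1/4) + (3)·(1/4) = 3.
s2: (8)·(1/2) + (-1)·(1/4) + (4)·(1/4) = 19/4.
s3: (-1)·(1/2) + (1)·(1/4) + (7)·(1/4) = 3/2.
s4: (-6)·(1/2) + (-6)·(1/4) + (-2)·(1/4) = -5.
The best pure response is s2 with expected payoff 19/4.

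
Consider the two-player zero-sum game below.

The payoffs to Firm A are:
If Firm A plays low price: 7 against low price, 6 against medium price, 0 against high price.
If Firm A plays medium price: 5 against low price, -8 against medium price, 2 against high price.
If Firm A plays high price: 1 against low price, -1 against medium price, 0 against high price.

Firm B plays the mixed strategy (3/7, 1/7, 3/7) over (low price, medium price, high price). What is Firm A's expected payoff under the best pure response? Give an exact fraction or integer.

27/7

low price: (7)·(3/7) + (6)·(1/7) + (0)·(3/7) = 27/7.
medium price: (5)·(3/7) + (-8)·(1/7) + (2)·(3/7) = 13/7.
high price: (1)·(3/7) + (-1)·(1/7) + (0)·(3/7) = 2/7.
The best pure response is low price with expected payoff 27/7.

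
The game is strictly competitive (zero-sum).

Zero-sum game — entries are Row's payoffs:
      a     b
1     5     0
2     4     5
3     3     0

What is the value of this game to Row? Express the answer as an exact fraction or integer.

25/6

Row 3 is strictly dominated by row 2, so Row never plays it.
The remaining 2×2 game on (1, 2) × (a, b) has no saddle point. Let Row play 1 with probability p; indifference gives 5p + 4(1−p) = 5(1−p), so p = 1/6.
Similarly Column's optimal q on a is 5/6, and the value is 5·(5/6) + (0)·(1/6) = 25/6.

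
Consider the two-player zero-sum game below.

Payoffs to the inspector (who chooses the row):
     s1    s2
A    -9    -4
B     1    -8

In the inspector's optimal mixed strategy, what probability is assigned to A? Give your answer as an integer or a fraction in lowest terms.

9/14

Row minima are -9 and -8, so the inspector's maximin is -8; column maxima are 1 and -4, so the inspectee's minimax is -4. These differ, so the equilibrium is in mixed strategies.
Let the inspector play A with probability p. The inspectee is indifferent when −9p + (1−p) = −4p − 8(1−p), giving p = 9/14.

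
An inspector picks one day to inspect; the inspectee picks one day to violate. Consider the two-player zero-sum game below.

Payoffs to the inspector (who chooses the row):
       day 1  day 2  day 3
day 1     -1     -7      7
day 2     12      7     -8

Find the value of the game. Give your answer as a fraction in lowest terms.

Column day 1 is strictly dominated by day 2 for the inspectee (it gives the inspector more in every row).
The remaining 2×2 game on (day 1, day 2) × (day 2, day 3) has no saddle point. Let the inspector play day 1 with probability p; indifference gives −7p + 7(1−p) = 7p − 8(1−p), so p = 15/29.
Similarly the inspectee's optimal q on day 2 is 15/29, and the value is -7·(15/29) + (7)·(14/29) = -7/29.

-7/29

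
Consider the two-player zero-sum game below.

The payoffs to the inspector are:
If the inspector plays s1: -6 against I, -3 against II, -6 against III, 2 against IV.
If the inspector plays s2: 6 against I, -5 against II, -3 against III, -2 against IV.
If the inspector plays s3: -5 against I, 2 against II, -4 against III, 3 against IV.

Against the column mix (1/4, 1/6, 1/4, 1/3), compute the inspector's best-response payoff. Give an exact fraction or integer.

-3/4

s1: (-6)·(1/4) + (-3)·(1/6) + (-6)·(1/4) + (2)·(1/3) = -17/6.
s2: (6)·(1/4) + (-5)·(1/6) + (-3)·(1/4) + (-2)·(1/3) = -3/4.
s3: (-5)·(1/4) + (2)·(1/6) + (-4)·(1/4) + (3)·(1/3) = -11/12.
The best pure response is s2 with expected payoff -3/4.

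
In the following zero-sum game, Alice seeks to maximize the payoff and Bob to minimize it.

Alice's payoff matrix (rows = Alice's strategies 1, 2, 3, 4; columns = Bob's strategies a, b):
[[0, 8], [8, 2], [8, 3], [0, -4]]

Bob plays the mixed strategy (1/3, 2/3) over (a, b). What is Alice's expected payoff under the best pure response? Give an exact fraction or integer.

16/3

1: (0)·(1/3) + (8)·(2/3) = 16/3.
2: (8)·(1/3) + (2)·(2/3) = 4.
3: (8)·(1/3) + (3)·(2/3) = 14/3.
4: (0)·(1/3) + (-4)·(2/3) = -8/3.
The best pure response is 1 with expected payoff 16/3.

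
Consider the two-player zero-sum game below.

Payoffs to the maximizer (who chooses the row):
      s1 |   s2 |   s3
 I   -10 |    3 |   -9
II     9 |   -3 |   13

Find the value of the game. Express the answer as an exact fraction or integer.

Column s3 is strictly dominated by s1 for the minimizer (it gives the maximizer more in every row).
The remaining 2×2 game on (I, II) × (s1, s2) has no saddle point. Let the maximizer play I with probability p; indifference gives −10p + 9(1−p) = 3p − 3(1−p), so p = 12/25.
Similarly the minimizer's optimal q on s1 is 6/25, and the value is -10·(6/25) + (3)·(19/25) = -3/25.

-3/25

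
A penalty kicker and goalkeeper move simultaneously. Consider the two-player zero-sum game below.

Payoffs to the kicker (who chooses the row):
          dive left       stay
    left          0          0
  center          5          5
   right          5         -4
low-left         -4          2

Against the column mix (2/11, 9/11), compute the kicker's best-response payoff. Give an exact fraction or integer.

left: (0)·(2/11) + (0)·(9/11) = 0.
center: (5)·(2/11) + (5)·(9/11) = 5.
right: (5)·(2/11) + (-4)·(9/11) = -26/11.
low-left: (-4)·(2/11) + (2)·(9/11) = 10/11.
The best pure response is center with expected payoff 5.

5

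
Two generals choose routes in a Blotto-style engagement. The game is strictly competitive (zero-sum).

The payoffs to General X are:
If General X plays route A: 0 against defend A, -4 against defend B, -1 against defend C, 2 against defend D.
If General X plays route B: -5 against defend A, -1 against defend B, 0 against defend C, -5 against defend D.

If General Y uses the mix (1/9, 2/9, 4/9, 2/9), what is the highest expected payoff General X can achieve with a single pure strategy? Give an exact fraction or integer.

-8/9

route A: (0)·(1/9) + (-4)·(2/9) + (-1)·(4/9) + (2)·(2/9) = -8/9.
route B: (-5)·(1/9) + (-1)·(2/9) + (0)·(4/9) + (-5)·(2/9) = -17/9.
The best pure response is route A with expected payoff -8/9.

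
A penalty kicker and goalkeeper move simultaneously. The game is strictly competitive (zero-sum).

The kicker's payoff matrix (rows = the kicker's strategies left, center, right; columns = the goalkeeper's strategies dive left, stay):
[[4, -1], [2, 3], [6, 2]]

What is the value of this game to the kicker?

Row left is strictly dominated by row right, so the kicker never plays it.
The remaining 2×2 game on (center, right) × (dive left, stay) has no saddle point. Let the kicker play center with probability p; indifference gives 2p + 6(1−p) = 3p + 2(1−p), so p = 4/5.
Similarly the goalkeeper's optimal q on dive left is 1/5, and the value is 2·(1/5) + (3)·(4/5) = 14/5.

14/5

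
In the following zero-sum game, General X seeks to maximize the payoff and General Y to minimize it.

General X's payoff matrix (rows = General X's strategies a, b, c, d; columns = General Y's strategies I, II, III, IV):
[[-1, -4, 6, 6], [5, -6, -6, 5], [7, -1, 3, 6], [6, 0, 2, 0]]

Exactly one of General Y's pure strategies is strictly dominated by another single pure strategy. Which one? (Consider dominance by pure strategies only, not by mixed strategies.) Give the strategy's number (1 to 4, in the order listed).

1

General Y prefers columns that give General X less. Compare I with II: -4 < -1, -6 < 5, -1 < 7, 0 < 6.
So II strictly dominates I for General Y; I is strictly dominated.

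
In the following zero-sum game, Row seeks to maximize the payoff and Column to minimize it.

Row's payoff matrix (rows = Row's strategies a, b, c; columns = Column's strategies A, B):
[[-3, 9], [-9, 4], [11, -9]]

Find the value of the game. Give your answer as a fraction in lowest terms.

9/4

Row b is strictly dominated by row a, so Row never plays it.
The remaining 2×2 game on (a, c) × (A, B) has no saddle point. Let Row play a with probability p; indifference gives −3p + 11(1−p) = 9p − 9(1−p), so p = 5/8.
Similarly Column's optimal q on A is 9/16, and the value is -3·(9/16) + (9)·(7/16) = 9/4.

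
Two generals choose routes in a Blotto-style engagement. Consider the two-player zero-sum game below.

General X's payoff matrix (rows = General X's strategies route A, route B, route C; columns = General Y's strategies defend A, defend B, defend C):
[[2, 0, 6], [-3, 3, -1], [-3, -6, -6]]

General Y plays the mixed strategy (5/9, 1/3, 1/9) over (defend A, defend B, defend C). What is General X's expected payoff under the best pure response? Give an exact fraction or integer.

route A: (2)·(5/9) + (0)·(1/3) + (6)·(1/9) = 16/9.
route B: (-3)·(5/9) + (3)·(1/3) + (-1)·(1/9) = -7/9.
route C: (-3)·(5/9) + (-6)·(1/3) + (-6)·(1/9) = -13/3.
The best pure response is route A with expected payoff 16/9.

16/9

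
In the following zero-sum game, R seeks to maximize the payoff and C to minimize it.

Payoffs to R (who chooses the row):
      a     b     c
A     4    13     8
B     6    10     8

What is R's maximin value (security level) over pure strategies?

6

The worst-case payoff for each row is A: 4, B: 6.
The best of these is 6.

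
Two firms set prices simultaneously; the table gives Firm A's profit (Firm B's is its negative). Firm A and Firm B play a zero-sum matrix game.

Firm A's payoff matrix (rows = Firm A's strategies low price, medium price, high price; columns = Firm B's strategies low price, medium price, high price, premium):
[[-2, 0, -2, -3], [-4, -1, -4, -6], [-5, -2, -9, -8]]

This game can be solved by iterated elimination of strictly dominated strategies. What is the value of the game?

Row high price is strictly dominated by row low price (-2>-5, 0>-2, -2>-9, -3>-8); eliminate high price.
Column medium price is strictly dominated by low price for Firm B (-2<0, -4<-1); eliminate medium price.
Row medium price is strictly dominated by row low price (-2>-4, -2>-4, -3>-6); eliminate medium price.
Column high price is strictly dominated by premium for Firm B (-3<-2); eliminate high price.
Column low price is strictly dominated by premium for Firm B (-3<-2); eliminate low price.
Only (low price, premium) remains, with payoff -3.

-3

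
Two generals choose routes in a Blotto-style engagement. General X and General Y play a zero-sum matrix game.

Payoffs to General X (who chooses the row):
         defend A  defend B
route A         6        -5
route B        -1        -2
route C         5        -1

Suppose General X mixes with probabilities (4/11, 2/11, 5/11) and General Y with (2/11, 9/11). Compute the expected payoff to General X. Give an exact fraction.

-167/121

Against (2/11, 9/11), each row's expected payoff is route A: -3; route B: -20/11; route C: 1/11.
Taking the (4/11, 2/11, 5/11)-weighted average: (4/11)·(-3) + (2/11)·(-20/11) + (5/11)·(1/11) = -167/121.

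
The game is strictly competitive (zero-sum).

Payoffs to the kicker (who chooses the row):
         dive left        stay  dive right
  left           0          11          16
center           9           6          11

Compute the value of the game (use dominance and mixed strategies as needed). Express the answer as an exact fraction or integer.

Column dive right is strictly dominated by stay for the goalkeeper (it gives the kicker more in every row).
The remaining 2×2 game on (left, center) × (dive left, stay) has no saddle point. Let the kicker play left with probability p; indifference gives 9(1−p) = 11p + 6(1−p), so p = 3/14.
Similarly the goalkeeper's optimal q on dive left is 5/14, and the value is 0·(5/14) + (11)·(9/14) = 99/14.

99/14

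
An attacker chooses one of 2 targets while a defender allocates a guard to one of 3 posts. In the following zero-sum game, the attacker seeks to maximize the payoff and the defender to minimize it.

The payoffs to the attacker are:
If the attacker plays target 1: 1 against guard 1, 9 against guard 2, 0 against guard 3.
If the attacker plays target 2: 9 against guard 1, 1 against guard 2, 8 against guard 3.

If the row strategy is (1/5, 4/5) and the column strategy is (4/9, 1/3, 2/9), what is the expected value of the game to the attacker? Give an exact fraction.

251/45

Against (4/9, 1/3, 2/9), each row's expected payoff is target 1: 31/9; target 2: 55/9.
Taking the (1/5, 4/5)-weighted average: (1/5)·(31/9) + (4/5)·(55/9) = 251/45.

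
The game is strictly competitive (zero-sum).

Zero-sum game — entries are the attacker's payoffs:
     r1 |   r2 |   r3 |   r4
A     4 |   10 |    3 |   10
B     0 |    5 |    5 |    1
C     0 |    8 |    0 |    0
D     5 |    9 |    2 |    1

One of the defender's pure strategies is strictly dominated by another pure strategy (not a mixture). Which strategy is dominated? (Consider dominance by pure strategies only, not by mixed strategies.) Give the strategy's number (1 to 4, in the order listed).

The defender prefers columns that give the attacker less. Compare r2 with r1: 4 < 10, 0 < 5, 0 < 8, 5 < 9.
So r1 strictly dominates r2 for the defender; r2 is strictly dominated.

2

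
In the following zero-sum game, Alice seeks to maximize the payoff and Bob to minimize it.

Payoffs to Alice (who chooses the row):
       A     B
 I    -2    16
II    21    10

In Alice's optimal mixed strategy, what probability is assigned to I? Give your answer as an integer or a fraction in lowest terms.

Row minima are -2 and 10, so Alice's maximin is 10; column maxima are 21 and 16, so Bob's minimax is 16. These differ, so the equilibrium is in mixed strategies.
Let Alice play I with probability p. Bob is indifferent when −2p + 21(1−p) = 16p + 10(1−p), giving p = 11/29.

11/29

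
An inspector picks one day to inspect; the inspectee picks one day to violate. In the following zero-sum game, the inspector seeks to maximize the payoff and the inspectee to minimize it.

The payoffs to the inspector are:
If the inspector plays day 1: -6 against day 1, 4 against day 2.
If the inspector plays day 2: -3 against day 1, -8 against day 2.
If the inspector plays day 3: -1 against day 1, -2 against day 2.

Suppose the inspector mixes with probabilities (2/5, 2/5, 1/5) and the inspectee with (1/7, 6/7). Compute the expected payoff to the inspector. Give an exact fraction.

Against (1/7, 6/7), each row's expected payoff is day 1: 18/7; day 2: -51/7; day 3: -13/7.
Taking the (2/5, 2/5, 1/5)-weighted average: (2/5)·(18/7) + (2/5)·(-51/7) + (1/5)·(-13/7) = -79/35.

-79/35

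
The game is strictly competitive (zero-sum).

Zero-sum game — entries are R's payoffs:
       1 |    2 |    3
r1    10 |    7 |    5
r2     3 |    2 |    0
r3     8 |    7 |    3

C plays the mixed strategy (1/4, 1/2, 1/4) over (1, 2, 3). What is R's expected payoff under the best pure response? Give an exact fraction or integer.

29/4

r1: (10)·(1/4) + (7)·(1/2) + (5)·(1/4) = 29/4.
r2: (3)·(1/4) + (2)·(1/2) + (0)·(1/4) = 7/4.
r3: (8)·(1/4) + (7)·(1/2) + (3)·(1/4) = 25/4.
The best pure response is r1 with expected payoff 29/4.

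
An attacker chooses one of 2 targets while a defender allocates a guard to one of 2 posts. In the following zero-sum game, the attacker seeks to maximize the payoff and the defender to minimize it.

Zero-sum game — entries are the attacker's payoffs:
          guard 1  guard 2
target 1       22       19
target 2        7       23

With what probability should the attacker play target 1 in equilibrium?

Row minima are 19 and 7, so the attacker's maximin is 19; column maxima are 22 and 23, so the defender's minimax is 22. These differ, so the equilibrium is in mixed strategies.
Let the attacker play target 1 with probability p. The defender is indifferent when 22p + 7(1−p) = 19p + 23(1−p), giving p = 16/19.

16/19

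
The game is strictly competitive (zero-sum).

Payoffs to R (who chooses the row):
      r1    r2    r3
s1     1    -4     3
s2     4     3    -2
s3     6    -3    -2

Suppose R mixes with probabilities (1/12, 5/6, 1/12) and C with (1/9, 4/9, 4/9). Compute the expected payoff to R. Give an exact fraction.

7/12

Against (1/9, 4/9, 4/9), each row's expected payoff is s1: -1/3; s2: 8/9; s3: -14/9.
Taking the (1/12, 5/6, 1/12)-weighted average: (1/12)·(-1/3) + (5/6)·(8/9) + (1/12)·(-14/9) = 7/12.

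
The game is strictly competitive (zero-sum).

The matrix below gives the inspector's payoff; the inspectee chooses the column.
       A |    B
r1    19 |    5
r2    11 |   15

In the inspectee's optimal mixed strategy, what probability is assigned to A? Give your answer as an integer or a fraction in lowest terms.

5/9

Row minima are 5 and 11, so the inspector's maximin is 11; column maxima are 19 and 15, so the inspectee's minimax is 15. These differ, so the equilibrium is in mixed strategies.
Let the inspectee play A with probability q. The inspector is indifferent when 19q + 5(1−q) = 11q + 15(1−q), giving q = 5/9.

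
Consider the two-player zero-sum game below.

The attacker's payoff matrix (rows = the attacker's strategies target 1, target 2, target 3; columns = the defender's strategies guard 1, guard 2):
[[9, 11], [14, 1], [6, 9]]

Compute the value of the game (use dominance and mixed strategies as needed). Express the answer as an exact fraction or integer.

29/3

Row target 3 is strictly dominated by row target 1, so the attacker never plays it.
The remaining 2×2 game on (target 1, target 2) × (guard 1, guard 2) has no saddle point. Let the attacker play target 1 with probability p; indifference gives 9p + 14(1−p) = 11p + (1−p), so p = 13/15.
Similarly the defender's optimal q on guard 1 is 2/3, and the value is 9·(2/3) + (11)·(1/3) = 29/3.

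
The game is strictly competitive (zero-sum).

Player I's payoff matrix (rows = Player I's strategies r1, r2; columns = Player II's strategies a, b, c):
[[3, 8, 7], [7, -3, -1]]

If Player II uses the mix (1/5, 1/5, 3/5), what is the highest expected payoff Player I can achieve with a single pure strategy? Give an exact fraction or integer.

32/5

r1: (3)·(1/5) + (8)·(1/5) + (7)·(3/5) = 32/5.
r2: (7)·(1/5) + (-3)·(1/5) + (-1)·(3/5) = 1/5.
The best pure response is r1 with expected payoff 32/5.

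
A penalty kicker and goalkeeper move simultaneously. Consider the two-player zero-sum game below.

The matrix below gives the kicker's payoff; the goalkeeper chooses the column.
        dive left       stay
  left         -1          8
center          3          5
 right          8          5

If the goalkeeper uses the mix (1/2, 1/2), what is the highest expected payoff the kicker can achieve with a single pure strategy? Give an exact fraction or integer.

left: (-1)·(1/2) + (8)·(1/2) = 7/2.
center: (3)·(1/2) + (5)·(1/2) = 4.
right: (8)·(1/2) + (5)·(1/2) = 13/2.
The best pure response is right with expected payoff 13/2.

13/2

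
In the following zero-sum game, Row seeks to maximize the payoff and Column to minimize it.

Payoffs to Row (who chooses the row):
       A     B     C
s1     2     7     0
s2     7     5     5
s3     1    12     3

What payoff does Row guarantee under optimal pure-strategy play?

5

Row minima: 0, 5, 1 → Row's maximin is 5.
Column maxima: 7, 12, 5 → Column's minimax is 5.
They coincide at (s2, C), so the value is 5.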